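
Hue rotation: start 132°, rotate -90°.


New hue = (H + rotation) mod 360
New hue = (132 -90) mod 360
= 42 mod 360
= 42°


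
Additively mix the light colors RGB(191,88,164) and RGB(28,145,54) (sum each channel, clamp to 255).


Additive: each channel = min(255, C₁+C₂)
R: 191+28 = 219 → 219
G: 88+145 = 233 → 233
B: 164+54 = 218 → 218
= RGB(219, 233, 218)


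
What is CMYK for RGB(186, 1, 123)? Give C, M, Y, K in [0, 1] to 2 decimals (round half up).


R'=186/255≈0.7294, G'=1/255≈0.0039, B'=123/255≈0.4824
K = 1 - max(R',G',B') = 1 - 186/255 = 69/255 = 0.27058… → 0.27
(1-R'-K)/(1-K) simplifies to (max-R)/max with max = 186:
C = (186-186)/186 = 0/186 = 0 → 0.00
M = (186-1)/186 = 185/186 = 0.99462… → 0.99
Y = (186-123)/186 = 63/186 = 0.33870… → 0.34
= CMYK(0.00, 0.99, 0.34, 0.27)


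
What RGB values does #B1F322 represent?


B1 → 177 (R)
F3 → 243 (G)
22 → 34 (B)
= RGB(177, 243, 34)


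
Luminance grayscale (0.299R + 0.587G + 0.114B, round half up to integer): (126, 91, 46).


Gray = 0.299×R + 0.587×G + 0.114×B
Gray = 0.299×126 + 0.587×91 + 0.114×46
Gray = 37.674 + 53.417 + 5.244
Gray = 96.335 → round half up → 96
Gray = 96


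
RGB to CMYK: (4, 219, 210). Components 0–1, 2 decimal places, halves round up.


R'=4/255≈0.0157, G'=219/255≈0.8588, B'=210/255≈0.8235
K = 1 - max(R',G',B') = 1 - 219/255 = 36/255 = 0.14117… → 0.14
(1-R'-K)/(1-K) simplifies to (max-R)/max with max = 219:
C = (219-4)/219 = 215/219 = 0.98173… → 0.98
M = (219-219)/219 = 0/219 = 0 → 0.00
Y = (219-210)/219 = 9/219 = 0.04109… → 0.04
= CMYK(0.98, 0.00, 0.04, 0.14)


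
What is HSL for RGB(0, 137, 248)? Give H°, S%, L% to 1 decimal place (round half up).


Normalize: R'=0/255≈0.0000, G'=137/255≈0.5373, B'=248/255≈0.9725
Max=248/255, Min=0/255, Δ=Max-Min=248/255
L = (Max+Min)/2 = (248+0)/510 = 248/510 = 0.48627… → L = 48.6%
L ≤ 0.5 → S = Δ/(Max+Min) = 248/(248+0) = 248/248 = 1 → S = 100.0%
(the 1/255 factors cancel in S and H, so raw channel differences can be used)
Max is B' → H = 60 × ((R-G)/Δ + 4) = 60 × ((0-137)/248 + 4)
  -137/248 + 4 = -0.5524… + 4 = 3.4475…
  H = 60 × 3.4475… = 206.854…° → H = 206.9°
= HSL(206.9°, 100.0%, 48.6%)


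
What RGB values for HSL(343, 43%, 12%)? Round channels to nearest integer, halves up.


H=343°, S=0.43, L=0.12
C = (1-|2L-1|)×S = (1-|-0.76|)×0.43 = 0.1032
H' = H/60 = 343/60 ≈ 5.7167; X = C×(1-|H' mod 2 - 1|) = 0.02924
m = L - C/2 = 0.12 - 0.0516 = 0.0684
Sector ⌊H'⌋ = 5 → (R',G',B') = (0.1032, 0.0, 0.02924)
RGB = ((R'+m)×255, (G'+m)×255, (B'+m)×255) = (43.758, 17.442, 24.8982)
Round half up → RGB(44, 17, 25)


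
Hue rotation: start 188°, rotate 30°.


New hue = (H + rotation) mod 360
New hue = (188 + 30) mod 360
= 218 mod 360
= 218°


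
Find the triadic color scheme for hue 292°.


Triadic: equally spaced at 120° intervals
H1 = 292°
H2 = (292 + 120) mod 360 = 52°
H3 = (292 + 240) mod 360 = 172°
Triadic = 292°, 52°, 172°


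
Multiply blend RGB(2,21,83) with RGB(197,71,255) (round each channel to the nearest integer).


Multiply: C = A×B/255, rounded to nearest integer
R: 2×197/255 = 394/255 ≈ 1.545 → 2
G: 21×71/255 = 1491/255 ≈ 5.847 → 6
B: 83×255/255 = 21165/255 ≈ 83.000 → 83
= RGB(2, 6, 83)


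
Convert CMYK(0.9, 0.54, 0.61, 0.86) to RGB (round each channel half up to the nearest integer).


R = 255 × (1-C) × (1-K) = 255 × 0.10 × 0.14 = 3.57 → 4
G = 255 × (1-M) × (1-K) = 255 × 0.46 × 0.14 = 16.422 → 16
B = 255 × (1-Y) × (1-K) = 255 × 0.39 × 0.14 = 13.923 → 14
= RGB(4, 16, 14)


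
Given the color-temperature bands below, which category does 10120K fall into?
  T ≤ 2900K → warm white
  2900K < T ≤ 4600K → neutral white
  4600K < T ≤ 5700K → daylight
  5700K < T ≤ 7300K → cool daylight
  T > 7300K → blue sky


Temperature: 10120K
10120K > 7300K → blue sky
Classification: blue sky


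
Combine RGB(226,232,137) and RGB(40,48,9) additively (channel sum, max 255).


Additive: each channel = min(255, C₁+C₂)
R: 226+40 = 266 → 255
G: 232+48 = 280 → 255
B: 137+9 = 146 → 146
= RGB(255, 255, 146)


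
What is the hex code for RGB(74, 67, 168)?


R = 74 → 4A (hex)
G = 67 → 43 (hex)
B = 168 → A8 (hex)
Hex = #4A43A8


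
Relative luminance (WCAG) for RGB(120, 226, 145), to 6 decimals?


Linearize each channel (sRGB transfer function): c = v/255; c_lin = c/12.92 if c ≤ 0.04045, else ((c+0.055)/1.055)^2.4
  R: 120/255 ≈ 0.470588 > 0.04045 → ((0.470588+0.055)/1.055)^2.4 ≈ 0.187821
  G: 226/255 ≈ 0.886275 > 0.04045 → ((0.886275+0.055)/1.055)^2.4 ≈ 0.760525
  B: 145/255 ≈ 0.568627 > 0.04045 → ((0.568627+0.055)/1.055)^2.4 ≈ 0.283149
R_lin = 0.187821, G_lin = 0.760525, B_lin = 0.283149
L = 0.2126×R + 0.7152×G + 0.0722×B
L = 0.2126×0.187821 + 0.7152×0.760525 + 0.0722×0.283149
L ≈ 0.604301


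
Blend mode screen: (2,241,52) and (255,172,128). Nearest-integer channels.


Screen: C = 255 - (255-A)×(255-B)/255, rounded to nearest integer
R: 255 - (255-2)×(255-255)/255 = 255 - 0/255 ≈ 255 - 0.000 = 255.000 → 255
G: 255 - (255-241)×(255-172)/255 = 255 - 1162/255 ≈ 255 - 4.557 = 250.443 → 250
B: 255 - (255-52)×(255-128)/255 = 255 - 25781/255 ≈ 255 - 101.102 = 153.898 → 154
= RGB(255, 250, 154)


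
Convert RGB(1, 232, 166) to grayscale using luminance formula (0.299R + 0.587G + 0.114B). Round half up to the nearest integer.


Gray = 0.299×R + 0.587×G + 0.114×B
Gray = 0.299×1 + 0.587×232 + 0.114×166
Gray = 0.299 + 136.184 + 18.924
Gray = 155.407 → round half up → 155
Gray = 155


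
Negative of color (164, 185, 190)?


Invert: (255-R, 255-G, 255-B)
R: 255-164 = 91
G: 255-185 = 70
B: 255-190 = 65
= RGB(91, 70, 65)


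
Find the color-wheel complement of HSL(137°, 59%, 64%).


Complement = opposite side of color wheel = hue + 180°
H' = (137 + 180) mod 360 = 317°
S and L unchanged.
= HSL(317°, 59%, 64%)


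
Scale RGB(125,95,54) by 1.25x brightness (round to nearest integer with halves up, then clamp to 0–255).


Multiply each channel by 1.25, round half up, clamp to [0, 255]
R: 125×1.25 = 156.25 → round → 156
G: 95×1.25 = 118.75 → round → 119
B: 54×1.25 = 67.5 → round → 68
= RGB(156, 119, 68)


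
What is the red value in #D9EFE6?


Color: #D9EFE6
R = D9 = 217
G = EF = 239
B = E6 = 230
Red = 217


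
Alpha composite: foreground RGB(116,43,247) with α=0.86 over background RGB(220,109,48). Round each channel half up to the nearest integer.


C = α×F + (1-α)×B, with 1-α = 0.14
R: 0.86×116 + 0.14×220 = 99.76 + 30.80 = 130.56 → 131
G: 0.86×43 + 0.14×109 = 36.98 + 15.26 = 52.24 → 52
B: 0.86×247 + 0.14×48 = 212.42 + 6.72 = 219.14 → 219
= RGB(131, 52, 219)


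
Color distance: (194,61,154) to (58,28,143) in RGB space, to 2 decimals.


d = √[(R₁-R₂)² + (G₁-G₂)² + (B₁-B₂)²]
d = √[(194-58)² + (61-28)² + (154-143)²]
d = √[18496 + 1089 + 121]
d = √19706
d ≈ 140.38


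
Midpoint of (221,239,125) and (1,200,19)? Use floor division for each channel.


Midpoint: each channel = ⌊(C₁+C₂)/2⌋
R: ⌊(221+1)/2⌋ = 111
G: ⌊(239+200)/2⌋ = 219
B: ⌊(125+19)/2⌋ = 72
= RGB(111, 219, 72)


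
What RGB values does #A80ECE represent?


A8 → 168 (R)
0E → 14 (G)
CE → 206 (B)
= RGB(168, 14, 206)


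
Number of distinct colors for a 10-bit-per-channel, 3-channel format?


Total bits = 10 bits/channel × 3 channels = 30 bits
Distinct colors = 2^30
= 1,073,741,824 colors


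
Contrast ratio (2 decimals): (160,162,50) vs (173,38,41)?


Linearize each sRGB channel c=v/255: c/12.92 if c ≤ 0.04045 else ((c+0.055)/1.055)^2.4
L = 0.2126×R_lin + 0.7152×G_lin + 0.0722×B_lin
Color 1 (160,162,50):
  R=160: 160/255≈0.6275 > 0.04045 → ((0.6275+0.055)/1.055)^2.4 ≈ 0.35153
  G=162: 162/255≈0.6353 > 0.04045 → ((0.6353+0.055)/1.055)^2.4 ≈ 0.36131
  B=50: 50/255≈0.1961 > 0.04045 → ((0.1961+0.055)/1.055)^2.4 ≈ 0.03190
  L1 = 0.2126×0.35153 + 0.7152×0.36131 + 0.0722×0.03190 ≈ 0.33545
Color 2 (173,38,41):
  R=173: 173/255≈0.6784 > 0.04045 → ((0.6784+0.055)/1.055)^2.4 ≈ 0.41789
  G=38: 38/255≈0.1490 > 0.04045 → ((0.1490+0.055)/1.055)^2.4 ≈ 0.01938
  B=41: 41/255≈0.1608 > 0.04045 → ((0.1608+0.055)/1.055)^2.4 ≈ 0.02217
  L2 = 0.2126×0.41789 + 0.7152×0.01938 + 0.0722×0.02217 ≈ 0.10431
Lighter = 0.33545, Darker = 0.10431
Ratio = (L_lighter + 0.05) / (L_darker + 0.05)
Ratio = (0.33545 + 0.05) / (0.10431 + 0.05) = 0.38545 / 0.15431 ≈ 2.4979
Ratio ≈ 2.50:1


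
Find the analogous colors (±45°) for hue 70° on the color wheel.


Base hue: 70°
Left analog: (70 - 45) mod 360 = 25°
Right analog: (70 + 45) mod 360 = 115°
Analogous hues = 25° and 115°


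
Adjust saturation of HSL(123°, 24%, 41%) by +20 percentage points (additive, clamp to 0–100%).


Original S = 24%
Adjustment = +20 percentage points
New S = 24 + (20) = 44
Clamp to [0, 100] → 44
= HSL(123°, 44%, 41%)


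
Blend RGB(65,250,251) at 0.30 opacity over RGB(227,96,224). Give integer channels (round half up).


C = α×F + (1-α)×B, with 1-α = 0.70
R: 0.30×65 + 0.70×227 = 19.50 + 158.90 = 178.40 → 178
G: 0.30×250 + 0.70×96 = 75.00 + 67.20 = 142.20 → 142
B: 0.30×251 + 0.70×224 = 75.30 + 156.80 = 232.10 → 232
= RGB(178, 142, 232)


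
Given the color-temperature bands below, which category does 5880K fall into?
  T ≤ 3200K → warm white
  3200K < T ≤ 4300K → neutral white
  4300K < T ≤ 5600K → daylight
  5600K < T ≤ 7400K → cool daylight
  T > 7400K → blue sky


Temperature: 5880K
5600K < 5880K ≤ 7400K → cool daylight
Classification: cool daylight


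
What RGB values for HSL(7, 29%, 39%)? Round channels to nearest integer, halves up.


H=7°, S=0.29, L=0.39
C = (1-|2L-1|)×S = (1-|-0.22|)×0.29 = 0.2262
H' = H/60 = 7/60 ≈ 0.1167; X = C×(1-|H' mod 2 - 1|) = 0.02639
m = L - C/2 = 0.39 - 0.1131 = 0.2769
Sector ⌊H'⌋ = 0 → (R',G',B') = (0.2262, 0.02639, 0.0)
RGB = ((R'+m)×255, (G'+m)×255, (B'+m)×255) = (128.2905, 77.33895, 70.6095)
Round half up → RGB(128, 77, 71)


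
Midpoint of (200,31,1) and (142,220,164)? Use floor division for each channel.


Midpoint: each channel = ⌊(C₁+C₂)/2⌋
R: ⌊(200+142)/2⌋ = 171
G: ⌊(31+220)/2⌋ = 125
B: ⌊(1+164)/2⌋ = 82
= RGB(171, 125, 82)


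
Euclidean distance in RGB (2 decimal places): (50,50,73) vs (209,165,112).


d = √[(R₁-R₂)² + (G₁-G₂)² + (B₁-B₂)²]
d = √[(50-209)² + (50-165)² + (73-112)²]
d = √[25281 + 13225 + 1521]
d = √40027
d ≈ 200.07


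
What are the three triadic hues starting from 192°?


Triadic: equally spaced at 120° intervals
H1 = 192°
H2 = (192 + 120) mod 360 = 312°
H3 = (192 + 240) mod 360 = 72°
Triadic = 192°, 312°, 72°


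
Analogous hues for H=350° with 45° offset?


Base hue: 350°
Left analog: (350 - 45) mod 360 = 305°
Right analog: (350 + 45) mod 360 = 35°
Analogous hues = 305° and 35°


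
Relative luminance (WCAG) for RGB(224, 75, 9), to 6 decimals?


Linearize each channel (sRGB transfer function): c = v/255; c_lin = c/12.92 if c ≤ 0.04045, else ((c+0.055)/1.055)^2.4
  R: 224/255 ≈ 0.878431 > 0.04045 → ((0.878431+0.055)/1.055)^2.4 ≈ 0.745404
  G: 75/255 ≈ 0.294118 > 0.04045 → ((0.294118+0.055)/1.055)^2.4 ≈ 0.070360
  B: 9/255 ≈ 0.035294 ≤ 0.04045 → 0.035294/12.92 ≈ 0.002732
R_lin = 0.745404, G_lin = 0.070360, B_lin = 0.002732
L = 0.2126×R + 0.7152×G + 0.0722×B
L = 0.2126×0.745404 + 0.7152×0.070360 + 0.0722×0.002732
L ≈ 0.208992


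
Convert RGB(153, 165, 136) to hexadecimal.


R = 153 → 99 (hex)
G = 165 → A5 (hex)
B = 136 → 88 (hex)
Hex = #99A588


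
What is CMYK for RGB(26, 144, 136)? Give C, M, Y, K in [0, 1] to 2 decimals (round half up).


R'=26/255≈0.1020, G'=144/255≈0.5647, B'=136/255≈0.5333
K = 1 - max(R',G',B') = 1 - 144/255 = 111/255 = 0.43529… → 0.44
(1-R'-K)/(1-K) simplifies to (max-R)/max with max = 144:
C = (144-26)/144 = 118/144 = 0.81944… → 0.82
M = (144-144)/144 = 0/144 = 0 → 0.00
Y = (144-136)/144 = 8/144 = 0.05555… → 0.06
= CMYK(0.82, 0.00, 0.06, 0.44)


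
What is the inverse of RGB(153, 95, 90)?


Invert: (255-R, 255-G, 255-B)
R: 255-153 = 102
G: 255-95 = 160
B: 255-90 = 165
= RGB(102, 160, 165)


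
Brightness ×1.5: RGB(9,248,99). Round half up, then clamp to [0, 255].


Multiply each channel by 1.5, round half up, clamp to [0, 255]
R: 9×1.5 = 13.5 → round → 14
G: 248×1.5 = 372 → clamp → 255
B: 99×1.5 = 148.5 → round → 149
= RGB(14, 255, 149)


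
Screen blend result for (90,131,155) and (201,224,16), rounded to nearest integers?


Screen: C = 255 - (255-A)×(255-B)/255, rounded to nearest integer
R: 255 - (255-90)×(255-201)/255 = 255 - 8910/255 ≈ 255 - 34.941 = 220.059 → 220
G: 255 - (255-131)×(255-224)/255 = 255 - 3844/255 ≈ 255 - 15.075 = 239.925 → 240
B: 255 - (255-155)×(255-16)/255 = 255 - 23900/255 ≈ 255 - 93.725 = 161.275 → 161
= RGB(220, 240, 161)


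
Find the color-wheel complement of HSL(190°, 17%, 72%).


Complement = opposite side of color wheel = hue + 180°
H' = (190 + 180) mod 360 = 10°
S and L unchanged.
= HSL(10°, 17%, 72%)


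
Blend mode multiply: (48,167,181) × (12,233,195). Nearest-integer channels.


Multiply: C = A×B/255, rounded to nearest integer
R: 48×12/255 = 576/255 ≈ 2.259 → 2
G: 167×233/255 = 38911/255 ≈ 152.592 → 153
B: 181×195/255 = 35295/255 ≈ 138.412 → 138
= RGB(2, 153, 138)


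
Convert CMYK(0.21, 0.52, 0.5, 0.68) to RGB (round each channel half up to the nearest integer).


R = 255 × (1-C) × (1-K) = 255 × 0.79 × 0.32 = 64.464 → 64
G = 255 × (1-M) × (1-K) = 255 × 0.48 × 0.32 = 39.168 → 39
B = 255 × (1-Y) × (1-K) = 255 × 0.50 × 0.32 = 40.8 → 41
= RGB(64, 39, 41)


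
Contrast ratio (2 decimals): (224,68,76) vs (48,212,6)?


Linearize each sRGB channel c=v/255: c/12.92 if c ≤ 0.04045 else ((c+0.055)/1.055)^2.4
L = 0.2126×R_lin + 0.7152×G_lin + 0.0722×B_lin
Color 1 (224,68,76):
  R=224: 224/255≈0.8784 > 0.04045 → ((0.8784+0.055)/1.055)^2.4 ≈ 0.74540
  G=68: 68/255≈0.2667 > 0.04045 → ((0.2667+0.055)/1.055)^2.4 ≈ 0.05781
  B=76: 76/255≈0.2980 > 0.04045 → ((0.2980+0.055)/1.055)^2.4 ≈ 0.07227
  L1 = 0.2126×0.74540 + 0.7152×0.05781 + 0.0722×0.07227 ≈ 0.20503
Color 2 (48,212,6):
  R=48: 48/255≈0.1882 > 0.04045 → ((0.1882+0.055)/1.055)^2.4 ≈ 0.02956
  G=212: 212/255≈0.8314 > 0.04045 → ((0.8314+0.055)/1.055)^2.4 ≈ 0.65837
  B=6: 6/255≈0.0235 ≤ 0.04045 → 0.0235/12.92 ≈ 0.00182
  L2 = 0.2126×0.02956 + 0.7152×0.65837 + 0.0722×0.00182 ≈ 0.47728
Lighter = 0.47728, Darker = 0.20503
Ratio = (L_lighter + 0.05) / (L_darker + 0.05)
Ratio = (0.47728 + 0.05) / (0.20503 + 0.05) = 0.52728 / 0.25503 ≈ 2.0675
Ratio ≈ 2.07:1


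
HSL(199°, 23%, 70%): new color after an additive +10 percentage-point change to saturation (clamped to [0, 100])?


Original S = 23%
Adjustment = +10 percentage points
New S = 23 + (10) = 33
Clamp to [0, 100] → 33
= HSL(199°, 33%, 70%)


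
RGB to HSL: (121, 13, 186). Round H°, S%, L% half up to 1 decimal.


Normalize: R'=121/255≈0.4745, G'=13/255≈0.0510, B'=186/255≈0.7294
Max=186/255, Min=13/255, Δ=Max-Min=173/255
L = (Max+Min)/2 = (186+13)/510 = 199/510 = 0.39019… → L = 39.0%
L ≤ 0.5 → S = Δ/(Max+Min) = 173/(186+13) = 173/199 = 0.86934… → S = 86.9%
(the 1/255 factors cancel in S and H, so raw channel differences can be used)
Max is B' → H = 60 × ((R-G)/Δ + 4) = 60 × ((121-13)/173 + 4)
  108/173 + 4 = 0.6242… + 4 = 4.6242…
  H = 60 × 4.6242… = 277.456…° → H = 277.5°
= HSL(277.5°, 86.9%, 39.0%)


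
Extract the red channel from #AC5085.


Color: #AC5085
R = AC = 172
G = 50 = 80
B = 85 = 133
Red = 172


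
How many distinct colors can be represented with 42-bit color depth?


Colors = 2^bits = 2^42
= 4,398,046,511,104 colors


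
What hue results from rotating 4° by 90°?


New hue = (H + rotation) mod 360
New hue = (4 + 90) mod 360
= 94 mod 360
= 94°


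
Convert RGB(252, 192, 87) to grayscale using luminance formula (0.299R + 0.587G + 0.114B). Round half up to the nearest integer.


Gray = 0.299×R + 0.587×G + 0.114×B
Gray = 0.299×252 + 0.587×192 + 0.114×87
Gray = 75.348 + 112.704 + 9.918
Gray = 197.970 → round half up → 198
Gray = 198


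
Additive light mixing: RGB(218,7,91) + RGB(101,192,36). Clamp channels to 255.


Additive: each channel = min(255, C₁+C₂)
R: 218+101 = 319 → 255
G: 7+192 = 199 → 199
B: 91+36 = 127 → 127
= RGB(255, 199, 127)


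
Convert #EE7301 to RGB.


EE → 238 (R)
73 → 115 (G)
01 → 1 (B)
= RGB(238, 115, 1)


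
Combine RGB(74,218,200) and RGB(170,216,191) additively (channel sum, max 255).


Additive: each channel = min(255, C₁+C₂)
R: 74+170 = 244 → 244
G: 218+216 = 434 → 255
B: 200+191 = 391 → 255
= RGB(244, 255, 255)


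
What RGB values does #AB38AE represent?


AB → 171 (R)
38 → 56 (G)
AE → 174 (B)
= RGB(171, 56, 174)


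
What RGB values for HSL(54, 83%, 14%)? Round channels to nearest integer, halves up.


H=54°, S=0.83, L=0.14
C = (1-|2L-1|)×S = (1-|-0.72|)×0.83 = 0.2324
H' = H/60 = 54/60 ≈ 0.9000; X = C×(1-|H' mod 2 - 1|) = 0.20916
m = L - C/2 = 0.14 - 0.1162 = 0.0238
Sector ⌊H'⌋ = 0 → (R',G',B') = (0.2324, 0.20916, 0.0)
RGB = ((R'+m)×255, (G'+m)×255, (B'+m)×255) = (65.331, 59.4048, 6.069)
Round half up → RGB(65, 59, 6)


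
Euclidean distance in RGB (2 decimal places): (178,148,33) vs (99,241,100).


d = √[(R₁-R₂)² + (G₁-G₂)² + (B₁-B₂)²]
d = √[(178-99)² + (148-241)² + (33-100)²]
d = √[6241 + 8649 + 4489]
d = √19379
d ≈ 139.21


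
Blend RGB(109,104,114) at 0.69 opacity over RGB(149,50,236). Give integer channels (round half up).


C = α×F + (1-α)×B, with 1-α = 0.31
R: 0.69×109 + 0.31×149 = 75.21 + 46.19 = 121.40 → 121
G: 0.69×104 + 0.31×50 = 71.76 + 15.50 = 87.26 → 87
B: 0.69×114 + 0.31×236 = 78.66 + 73.16 = 151.82 → 152
= RGB(121, 87, 152)


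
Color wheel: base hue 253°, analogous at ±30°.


Base hue: 253°
Left analog: (253 - 30) mod 360 = 223°
Right analog: (253 + 30) mod 360 = 283°
Analogous hues = 223° and 283°


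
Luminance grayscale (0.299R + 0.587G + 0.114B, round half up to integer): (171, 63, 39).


Gray = 0.299×R + 0.587×G + 0.114×B
Gray = 0.299×171 + 0.587×63 + 0.114×39
Gray = 51.129 + 36.981 + 4.446
Gray = 92.556 → round half up → 93
Gray = 93


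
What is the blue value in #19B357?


Color: #19B357
R = 19 = 25
G = B3 = 179
B = 57 = 87
Blue = 87


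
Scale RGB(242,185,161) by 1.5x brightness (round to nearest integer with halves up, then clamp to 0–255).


Multiply each channel by 1.5, round half up, clamp to [0, 255]
R: 242×1.5 = 363 → clamp → 255
G: 185×1.5 = 277.5 → round → 278 → clamp → 255
B: 161×1.5 = 241.5 → round → 242
= RGB(255, 255, 242)


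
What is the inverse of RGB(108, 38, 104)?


Invert: (255-R, 255-G, 255-B)
R: 255-108 = 147
G: 255-38 = 217
B: 255-104 = 151
= RGB(147, 217, 151)


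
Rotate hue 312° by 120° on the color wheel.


New hue = (H + rotation) mod 360
New hue = (312 + 120) mod 360
= 432 mod 360
= 72°


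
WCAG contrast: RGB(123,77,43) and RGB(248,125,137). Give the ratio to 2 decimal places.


Linearize each sRGB channel c=v/255: c/12.92 if c ≤ 0.04045 else ((c+0.055)/1.055)^2.4
L = 0.2126×R_lin + 0.7152×G_lin + 0.0722×B_lin
Color 1 (123,77,43):
  R=123: 123/255≈0.4824 > 0.04045 → ((0.4824+0.055)/1.055)^2.4 ≈ 0.19807
  G=77: 77/255≈0.3020 > 0.04045 → ((0.3020+0.055)/1.055)^2.4 ≈ 0.07421
  B=43: 43/255≈0.1686 > 0.04045 → ((0.1686+0.055)/1.055)^2.4 ≈ 0.02416
  L1 = 0.2126×0.19807 + 0.7152×0.07421 + 0.0722×0.02416 ≈ 0.09693
Color 2 (248,125,137):
  R=248: 248/255≈0.9725 > 0.04045 → ((0.9725+0.055)/1.055)^2.4 ≈ 0.93869
  G=125: 125/255≈0.4902 > 0.04045 → ((0.4902+0.055)/1.055)^2.4 ≈ 0.20508
  B=137: 137/255≈0.5373 > 0.04045 → ((0.5373+0.055)/1.055)^2.4 ≈ 0.25016
  L2 = 0.2126×0.93869 + 0.7152×0.20508 + 0.0722×0.25016 ≈ 0.36430
Lighter = 0.36430, Darker = 0.09693
Ratio = (L_lighter + 0.05) / (L_darker + 0.05)
Ratio = (0.36430 + 0.05) / (0.09693 + 0.05) = 0.41430 / 0.14693 ≈ 2.8197
Ratio ≈ 2.82:1


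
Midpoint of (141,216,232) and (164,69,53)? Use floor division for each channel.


Midpoint: each channel = ⌊(C₁+C₂)/2⌋
R: ⌊(141+164)/2⌋ = 152
G: ⌊(216+69)/2⌋ = 142
B: ⌊(232+53)/2⌋ = 142
= RGB(152, 142, 142)


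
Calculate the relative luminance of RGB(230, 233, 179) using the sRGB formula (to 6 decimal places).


Linearize each channel (sRGB transfer function): c = v/255; c_lin = c/12.92 if c ≤ 0.04045, else ((c+0.055)/1.055)^2.4
  R: 230/255 ≈ 0.901961 > 0.04045 → ((0.901961+0.055)/1.055)^2.4 ≈ 0.791298
  G: 233/255 ≈ 0.913725 > 0.04045 → ((0.913725+0.055)/1.055)^2.4 ≈ 0.814847
  B: 179/255 ≈ 0.701961 > 0.04045 → ((0.701961+0.055)/1.055)^2.4 ≈ 0.450786
R_lin = 0.791298, G_lin = 0.814847, B_lin = 0.450786
L = 0.2126×R + 0.7152×G + 0.0722×B
L = 0.2126×0.791298 + 0.7152×0.814847 + 0.0722×0.450786
L ≈ 0.783555


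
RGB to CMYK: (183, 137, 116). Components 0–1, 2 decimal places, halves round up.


R'=183/255≈0.7176, G'=137/255≈0.5373, B'=116/255≈0.4549
K = 1 - max(R',G',B') = 1 - 183/255 = 72/255 = 0.28235… → 0.28
(1-R'-K)/(1-K) simplifies to (max-R)/max with max = 183:
C = (183-183)/183 = 0/183 = 0 → 0.00
M = (183-137)/183 = 46/183 = 0.25136… → 0.25
Y = (183-116)/183 = 67/183 = 0.36612… → 0.37
= CMYK(0.00, 0.25, 0.37, 0.28)


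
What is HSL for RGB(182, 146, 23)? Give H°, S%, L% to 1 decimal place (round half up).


Normalize: R'=182/255≈0.7137, G'=146/255≈0.5725, B'=23/255≈0.0902
Max=182/255, Min=23/255, Δ=Max-Min=159/255
L = (Max+Min)/2 = (182+23)/510 = 205/510 = 0.40196… → L = 40.2%
L ≤ 0.5 → S = Δ/(Max+Min) = 159/(182+23) = 159/205 = 0.77560… → S = 77.6%
(the 1/255 factors cancel in S and H, so raw channel differences can be used)
Max is R' → H = 60 × (((G-B)/Δ) mod 6) = 60 × (((146-23)/159) mod 6)
  123/159 = 0.7735…
  H = 60 × 0.7735… = 46.415…° → H = 46.4°
= HSL(46.4°, 77.6%, 40.2%)


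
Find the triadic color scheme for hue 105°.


Triadic: equally spaced at 120° intervals
H1 = 105°
H2 = (105 + 120) mod 360 = 225°
H3 = (105 + 240) mod 360 = 345°
Triadic = 105°, 225°, 345°


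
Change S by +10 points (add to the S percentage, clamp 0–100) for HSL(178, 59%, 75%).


Original S = 59%
Adjustment = +10 percentage points
New S = 59 + (10) = 69
Clamp to [0, 100] → 69
= HSL(178°, 69%, 75%)


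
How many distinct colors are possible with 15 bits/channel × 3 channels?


Total bits = 15 bits/channel × 3 channels = 45 bits
Distinct colors = 2^45
= 35,184,372,088,832 colors


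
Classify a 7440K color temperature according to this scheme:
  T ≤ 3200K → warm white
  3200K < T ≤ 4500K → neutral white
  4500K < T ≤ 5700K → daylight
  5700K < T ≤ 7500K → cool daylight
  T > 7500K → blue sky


Temperature: 7440K
5700K < 7440K ≤ 7500K → cool daylight
Classification: cool daylight


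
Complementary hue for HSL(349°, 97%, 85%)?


Complement = opposite side of color wheel = hue + 180°
H' = (349 + 180) mod 360 = 169°
S and L unchanged.
= HSL(169°, 97%, 85%)


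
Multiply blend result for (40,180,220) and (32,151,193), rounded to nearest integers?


Multiply: C = A×B/255, rounded to nearest integer
R: 40×32/255 = 1280/255 ≈ 5.020 → 5
G: 180×151/255 = 27180/255 ≈ 106.588 → 107
B: 220×193/255 = 42460/255 ≈ 166.510 → 167
= RGB(5, 107, 167)


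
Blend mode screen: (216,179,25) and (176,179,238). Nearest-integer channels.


Screen: C = 255 - (255-A)×(255-B)/255, rounded to nearest integer
R: 255 - (255-216)×(255-176)/255 = 255 - 3081/255 ≈ 255 - 12.082 = 242.918 → 243
G: 255 - (255-179)×(255-179)/255 = 255 - 5776/255 ≈ 255 - 22.651 = 232.349 → 232
B: 255 - (255-25)×(255-238)/255 = 255 - 3910/255 ≈ 255 - 15.333 = 239.667 → 240
= RGB(243, 232, 240)


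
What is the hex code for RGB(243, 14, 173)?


R = 243 → F3 (hex)
G = 14 → 0E (hex)
B = 173 → AD (hex)
Hex = #F30EAD


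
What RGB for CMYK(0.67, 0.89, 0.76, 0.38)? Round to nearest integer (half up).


R = 255 × (1-C) × (1-K) = 255 × 0.33 × 0.62 = 52.173 → 52
G = 255 × (1-M) × (1-K) = 255 × 0.11 × 0.62 = 17.391 → 17
B = 255 × (1-Y) × (1-K) = 255 × 0.24 × 0.62 = 37.944 → 38
= RGB(52, 17, 38)


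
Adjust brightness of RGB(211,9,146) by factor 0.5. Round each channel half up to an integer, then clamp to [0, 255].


Multiply each channel by 0.5, round half up, clamp to [0, 255]
R: 211×0.5 = 105.5 → round → 106
G: 9×0.5 = 4.5 → round → 5
B: 146×0.5 = 73
= RGB(106, 5, 73)


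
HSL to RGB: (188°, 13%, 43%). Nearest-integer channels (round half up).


H=188°, S=0.13, L=0.43
C = (1-|2L-1|)×S = (1-|-0.14|)×0.13 = 0.1118
H' = H/60 = 188/60 ≈ 3.1333; X = C×(1-|H' mod 2 - 1|) ≈ 0.0969
m = L - C/2 = 0.43 - 0.0559 = 0.3741
Sector ⌊H'⌋ = 3 → (R',G',B') = (0.0, ≈0.0969, 0.1118)
RGB = ((R'+m)×255, (G'+m)×255, (B'+m)×255) = (95.3955, 120.1033, 123.9045)
Round half up → RGB(95, 120, 124)


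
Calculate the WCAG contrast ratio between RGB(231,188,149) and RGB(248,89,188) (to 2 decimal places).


Linearize each sRGB channel c=v/255: c/12.92 if c ≤ 0.04045 else ((c+0.055)/1.055)^2.4
L = 0.2126×R_lin + 0.7152×G_lin + 0.0722×B_lin
Color 1 (231,188,149):
  R=231: 231/255≈0.9059 > 0.04045 → ((0.9059+0.055)/1.055)^2.4 ≈ 0.79910
  G=188: 188/255≈0.7373 > 0.04045 → ((0.7373+0.055)/1.055)^2.4 ≈ 0.50289
  B=149: 149/255≈0.5843 > 0.04045 → ((0.5843+0.055)/1.055)^2.4 ≈ 0.30054
  L1 = 0.2126×0.79910 + 0.7152×0.50289 + 0.0722×0.30054 ≈ 0.55125
Color 2 (248,89,188):
  R=248: 248/255≈0.9725 > 0.04045 → ((0.9725+0.055)/1.055)^2.4 ≈ 0.93869
  G=89: 89/255≈0.3490 > 0.04045 → ((0.3490+0.055)/1.055)^2.4 ≈ 0.09990
  B=188: 188/255≈0.7373 > 0.04045 → ((0.7373+0.055)/1.055)^2.4 ≈ 0.50289
  L2 = 0.2126×0.93869 + 0.7152×0.09990 + 0.0722×0.50289 ≈ 0.30732
Lighter = 0.55125, Darker = 0.30732
Ratio = (L_lighter + 0.05) / (L_darker + 0.05)
Ratio = (0.55125 + 0.05) / (0.30732 + 0.05) = 0.60125 / 0.35732 ≈ 1.6827
Ratio ≈ 1.68:1


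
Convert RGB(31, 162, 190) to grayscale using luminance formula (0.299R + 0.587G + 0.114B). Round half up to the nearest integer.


Gray = 0.299×R + 0.587×G + 0.114×B
Gray = 0.299×31 + 0.587×162 + 0.114×190
Gray = 9.269 + 95.094 + 21.660
Gray = 126.023 → round half up → 126
Gray = 126


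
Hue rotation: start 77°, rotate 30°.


New hue = (H + rotation) mod 360
New hue = (77 + 30) mod 360
= 107 mod 360
= 107°


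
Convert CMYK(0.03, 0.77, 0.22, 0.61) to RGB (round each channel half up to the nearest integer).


R = 255 × (1-C) × (1-K) = 255 × 0.97 × 0.39 = 96.4665 → 96
G = 255 × (1-M) × (1-K) = 255 × 0.23 × 0.39 = 22.8735 → 23
B = 255 × (1-Y) × (1-K) = 255 × 0.78 × 0.39 = 77.571 → 78
= RGB(96, 23, 78)


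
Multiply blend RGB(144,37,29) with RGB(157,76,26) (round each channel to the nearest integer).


Multiply: C = A×B/255, rounded to nearest integer
R: 144×157/255 = 22608/255 ≈ 88.659 → 89
G: 37×76/255 = 2812/255 ≈ 11.027 → 11
B: 29×26/255 = 754/255 ≈ 2.957 → 3
= RGB(89, 11, 3)


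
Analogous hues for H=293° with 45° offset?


Base hue: 293°
Left analog: (293 - 45) mod 360 = 248°
Right analog: (293 + 45) mod 360 = 338°
Analogous hues = 248° and 338°


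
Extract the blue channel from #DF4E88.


Color: #DF4E88
R = DF = 223
G = 4E = 78
B = 88 = 136
Blue = 136


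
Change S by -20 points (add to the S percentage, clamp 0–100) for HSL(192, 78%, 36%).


Original S = 78%
Adjustment = -20 percentage points
New S = 78 + (-20) = 58
Clamp to [0, 100] → 58
= HSL(192°, 58%, 36%)


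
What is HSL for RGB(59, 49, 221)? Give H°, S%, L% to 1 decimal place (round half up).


Normalize: R'=59/255≈0.2314, G'=49/255≈0.1922, B'=221/255≈0.8667
Max=221/255, Min=49/255, Δ=Max-Min=172/255
L = (Max+Min)/2 = (221+49)/510 = 270/510 = 0.52941… → L = 52.9%
L > 0.5 → S = Δ/(2-Max-Min) = 172/(510-221-49) = 172/240 = 0.71666… → S = 71.7%
(the 1/255 factors cancel in S and H, so raw channel differences can be used)
Max is B' → H = 60 × ((R-G)/Δ + 4) = 60 × ((59-49)/172 + 4)
  10/172 + 4 = 0.0581… + 4 = 4.0581…
  H = 60 × 4.0581… = 243.488…° → H = 243.5°
= HSL(243.5°, 71.7%, 52.9%)


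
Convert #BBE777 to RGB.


BB → 187 (R)
E7 → 231 (G)
77 → 119 (B)
= RGB(187, 231, 119)


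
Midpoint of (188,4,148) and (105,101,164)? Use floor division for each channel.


Midpoint: each channel = ⌊(C₁+C₂)/2⌋
R: ⌊(188+105)/2⌋ = 146
G: ⌊(4+101)/2⌋ = 52
B: ⌊(148+164)/2⌋ = 156
= RGB(146, 52, 156)


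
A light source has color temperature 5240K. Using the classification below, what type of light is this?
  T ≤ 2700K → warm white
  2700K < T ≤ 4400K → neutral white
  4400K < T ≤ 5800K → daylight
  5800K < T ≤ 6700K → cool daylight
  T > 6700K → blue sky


Temperature: 5240K
4400K < 5240K ≤ 5800K → daylight
Classification: daylight


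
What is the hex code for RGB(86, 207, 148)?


R = 86 → 56 (hex)
G = 207 → CF (hex)
B = 148 → 94 (hex)
Hex = #56CF94


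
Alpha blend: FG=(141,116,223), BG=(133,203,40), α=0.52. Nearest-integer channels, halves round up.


C = α×F + (1-α)×B, with 1-α = 0.48
R: 0.52×141 + 0.48×133 = 73.32 + 63.84 = 137.16 → 137
G: 0.52×116 + 0.48×203 = 60.32 + 97.44 = 157.76 → 158
B: 0.52×223 + 0.48×40 = 115.96 + 19.20 = 135.16 → 135
= RGB(137, 158, 135)


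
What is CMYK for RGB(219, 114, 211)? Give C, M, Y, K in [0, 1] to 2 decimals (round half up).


R'=219/255≈0.8588, G'=114/255≈0.4471, B'=211/255≈0.8275
K = 1 - max(R',G',B') = 1 - 219/255 = 36/255 = 0.14117… → 0.14
(1-R'-K)/(1-K) simplifies to (max-R)/max with max = 219:
C = (219-219)/219 = 0/219 = 0 → 0.00
M = (219-114)/219 = 105/219 = 0.47945… → 0.48
Y = (219-211)/219 = 8/219 = 0.03652… → 0.04
= CMYK(0.00, 0.48, 0.04, 0.14)


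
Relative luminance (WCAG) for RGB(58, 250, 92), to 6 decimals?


Linearize each channel (sRGB transfer function): c = v/255; c_lin = c/12.92 if c ≤ 0.04045, else ((c+0.055)/1.055)^2.4
  R: 58/255 ≈ 0.227451 > 0.04045 → ((0.227451+0.055)/1.055)^2.4 ≈ 0.042311
  G: 250/255 ≈ 0.980392 > 0.04045 → ((0.980392+0.055)/1.055)^2.4 ≈ 0.955973
  B: 92/255 ≈ 0.360784 > 0.04045 → ((0.360784+0.055)/1.055)^2.4 ≈ 0.107023
R_lin = 0.042311, G_lin = 0.955973, B_lin = 0.107023
L = 0.2126×R + 0.7152×G + 0.0722×B
L = 0.2126×0.042311 + 0.7152×0.955973 + 0.0722×0.107023
L ≈ 0.700435


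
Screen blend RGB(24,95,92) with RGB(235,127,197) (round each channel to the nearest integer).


Screen: C = 255 - (255-A)×(255-B)/255, rounded to nearest integer
R: 255 - (255-24)×(255-235)/255 = 255 - 4620/255 ≈ 255 - 18.118 = 236.882 → 237
G: 255 - (255-95)×(255-127)/255 = 255 - 20480/255 ≈ 255 - 80.314 = 174.686 → 175
B: 255 - (255-92)×(255-197)/255 = 255 - 9454/255 ≈ 255 - 37.075 = 217.925 → 218
= RGB(237, 175, 218)


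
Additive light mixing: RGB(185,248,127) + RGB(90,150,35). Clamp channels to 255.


Additive: each channel = min(255, C₁+C₂)
R: 185+90 = 275 → 255
G: 248+150 = 398 → 255
B: 127+35 = 162 → 162
= RGB(255, 255, 162)


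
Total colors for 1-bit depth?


Colors = 2^bits = 2^1
= 2 colors


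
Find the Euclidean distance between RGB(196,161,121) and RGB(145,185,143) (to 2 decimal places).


d = √[(R₁-R₂)² + (G₁-G₂)² + (B₁-B₂)²]
d = √[(196-145)² + (161-185)² + (121-143)²]
d = √[2601 + 576 + 484]
d = √3661
d ≈ 60.51


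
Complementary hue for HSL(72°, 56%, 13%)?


Complement = opposite side of color wheel = hue + 180°
H' = (72 + 180) mod 360 = 252°
S and L unchanged.
= HSL(252°, 56%, 13%)


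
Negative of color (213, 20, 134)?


Invert: (255-R, 255-G, 255-B)
R: 255-213 = 42
G: 255-20 = 235
B: 255-134 = 121
= RGB(42, 235, 121)


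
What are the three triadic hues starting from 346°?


Triadic: equally spaced at 120° intervals
H1 = 346°
H2 = (346 + 120) mod 360 = 106°
H3 = (346 + 240) mod 360 = 226°
Triadic = 346°, 106°, 226°


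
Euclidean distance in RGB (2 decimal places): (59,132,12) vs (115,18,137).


d = √[(R₁-R₂)² + (G₁-G₂)² + (B₁-B₂)²]
d = √[(59-115)² + (132-18)² + (12-137)²]
d = √[3136 + 12996 + 15625]
d = √31757
d ≈ 178.20


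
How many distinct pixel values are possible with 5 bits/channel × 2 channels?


Total bits = 5 bits/channel × 2 channels = 10 bits
Distinct pixel values = 2^10
= 1,024 pixel values


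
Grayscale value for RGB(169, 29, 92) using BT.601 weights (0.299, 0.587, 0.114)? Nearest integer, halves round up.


Gray = 0.299×R + 0.587×G + 0.114×B
Gray = 0.299×169 + 0.587×29 + 0.114×92
Gray = 50.531 + 17.023 + 10.488
Gray = 78.042 → round half up → 78
Gray = 78


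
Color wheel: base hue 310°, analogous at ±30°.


Base hue: 310°
Left analog: (310 - 30) mod 360 = 280°
Right analog: (310 + 30) mod 360 = 340°
Analogous hues = 280° and 340°


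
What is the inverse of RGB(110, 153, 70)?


Invert: (255-R, 255-G, 255-B)
R: 255-110 = 145
G: 255-153 = 102
B: 255-70 = 185
= RGB(145, 102, 185)


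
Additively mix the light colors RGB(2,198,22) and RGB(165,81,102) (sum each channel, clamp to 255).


Additive: each channel = min(255, C₁+C₂)
R: 2+165 = 167 → 167
G: 198+81 = 279 → 255
B: 22+102 = 124 → 124
= RGB(167, 255, 124)


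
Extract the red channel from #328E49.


Color: #328E49
R = 32 = 50
G = 8E = 142
B = 49 = 73
Red = 50


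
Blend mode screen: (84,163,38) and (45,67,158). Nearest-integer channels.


Screen: C = 255 - (255-A)×(255-B)/255, rounded to nearest integer
R: 255 - (255-84)×(255-45)/255 = 255 - 35910/255 ≈ 255 - 140.824 = 114.176 → 114
G: 255 - (255-163)×(255-67)/255 = 255 - 17296/255 ≈ 255 - 67.827 = 187.173 → 187
B: 255 - (255-38)×(255-158)/255 = 255 - 21049/255 ≈ 255 - 82.545 = 172.455 → 172
= RGB(114, 187, 172)


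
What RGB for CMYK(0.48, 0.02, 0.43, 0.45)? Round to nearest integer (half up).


R = 255 × (1-C) × (1-K) = 255 × 0.52 × 0.55 = 72.93 → 73
G = 255 × (1-M) × (1-K) = 255 × 0.98 × 0.55 = 137.445 → 137
B = 255 × (1-Y) × (1-K) = 255 × 0.57 × 0.55 = 79.9425 → 80
= RGB(73, 137, 80)


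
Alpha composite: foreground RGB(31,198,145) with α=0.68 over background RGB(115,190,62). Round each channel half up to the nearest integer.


C = α×F + (1-α)×B, with 1-α = 0.32
R: 0.68×31 + 0.32×115 = 21.08 + 36.80 = 57.88 → 58
G: 0.68×198 + 0.32×190 = 134.64 + 60.80 = 195.44 → 195
B: 0.68×145 + 0.32×62 = 98.60 + 19.84 = 118.44 → 118
= RGB(58, 195, 118)


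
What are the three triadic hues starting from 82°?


Triadic: equally spaced at 120° intervals
H1 = 82°
H2 = (82 + 120) mod 360 = 202°
H3 = (82 + 240) mod 360 = 322°
Triadic = 82°, 202°, 322°


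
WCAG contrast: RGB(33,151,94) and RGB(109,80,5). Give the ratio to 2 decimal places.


Linearize each sRGB channel c=v/255: c/12.92 if c ≤ 0.04045 else ((c+0.055)/1.055)^2.4
L = 0.2126×R_lin + 0.7152×G_lin + 0.0722×B_lin
Color 1 (33,151,94):
  R=33: 33/255≈0.1294 > 0.04045 → ((0.1294+0.055)/1.055)^2.4 ≈ 0.01521
  G=151: 151/255≈0.5922 > 0.04045 → ((0.5922+0.055)/1.055)^2.4 ≈ 0.30947
  B=94: 94/255≈0.3686 > 0.04045 → ((0.3686+0.055)/1.055)^2.4 ≈ 0.11193
  L1 = 0.2126×0.01521 + 0.7152×0.30947 + 0.0722×0.11193 ≈ 0.23265
Color 2 (109,80,5):
  R=109: 109/255≈0.4275 > 0.04045 → ((0.4275+0.055)/1.055)^2.4 ≈ 0.15293
  G=80: 80/255≈0.3137 > 0.04045 → ((0.3137+0.055)/1.055)^2.4 ≈ 0.08022
  B=5: 5/255≈0.0196 ≤ 0.04045 → 0.0196/12.92 ≈ 0.00152
  L2 = 0.2126×0.15293 + 0.7152×0.08022 + 0.0722×0.00152 ≈ 0.08999
Lighter = 0.23265, Darker = 0.08999
Ratio = (L_lighter + 0.05) / (L_darker + 0.05)
Ratio = (0.23265 + 0.05) / (0.08999 + 0.05) = 0.28265 / 0.13999 ≈ 2.0190
Ratio ≈ 2.02:1


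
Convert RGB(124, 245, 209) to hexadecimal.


R = 124 → 7C (hex)
G = 245 → F5 (hex)
B = 209 → D1 (hex)
Hex = #7CF5D1


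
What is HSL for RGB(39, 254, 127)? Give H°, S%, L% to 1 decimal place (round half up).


Normalize: R'=39/255≈0.1529, G'=254/255≈0.9961, B'=127/255≈0.4980
Max=254/255, Min=39/255, Δ=Max-Min=215/255
L = (Max+Min)/2 = (254+39)/510 = 293/510 = 0.57450… → L = 57.5%
L > 0.5 → S = Δ/(2-Max-Min) = 215/(510-254-39) = 215/217 = 0.99078… → S = 99.1%
(the 1/255 factors cancel in S and H, so raw channel differences can be used)
Max is G' → H = 60 × ((B-R)/Δ + 2) = 60 × ((127-39)/215 + 2)
  88/215 + 2 = 0.4093… + 2 = 2.4093…
  H = 60 × 2.4093… = 144.558…° → H = 144.6°
= HSL(144.6°, 99.1%, 57.5%)


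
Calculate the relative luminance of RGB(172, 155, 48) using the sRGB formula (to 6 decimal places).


Linearize each channel (sRGB transfer function): c = v/255; c_lin = c/12.92 if c ≤ 0.04045, else ((c+0.055)/1.055)^2.4
  R: 172/255 ≈ 0.674510 > 0.04045 → ((0.674510+0.055)/1.055)^2.4 ≈ 0.412543
  G: 155/255 ≈ 0.607843 > 0.04045 → ((0.607843+0.055)/1.055)^2.4 ≈ 0.327778
  B: 48/255 ≈ 0.188235 > 0.04045 → ((0.188235+0.055)/1.055)^2.4 ≈ 0.029557
R_lin = 0.412543, G_lin = 0.327778, B_lin = 0.029557
L = 0.2126×R + 0.7152×G + 0.0722×B
L = 0.2126×0.412543 + 0.7152×0.327778 + 0.0722×0.029557
L ≈ 0.324267


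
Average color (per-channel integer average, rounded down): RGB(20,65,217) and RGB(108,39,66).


Midpoint: each channel = ⌊(C₁+C₂)/2⌋
R: ⌊(20+108)/2⌋ = 64
G: ⌊(65+39)/2⌋ = 52
B: ⌊(217+66)/2⌋ = 141
= RGB(64, 52, 141)


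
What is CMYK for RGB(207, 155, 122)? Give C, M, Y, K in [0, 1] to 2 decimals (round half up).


R'=207/255≈0.8118, G'=155/255≈0.6078, B'=122/255≈0.4784
K = 1 - max(R',G',B') = 1 - 207/255 = 48/255 = 0.18823… → 0.19
(1-R'-K)/(1-K) simplifies to (max-R)/max with max = 207:
C = (207-207)/207 = 0/207 = 0 → 0.00
M = (207-155)/207 = 52/207 = 0.25120… → 0.25
Y = (207-122)/207 = 85/207 = 0.41062… → 0.41
= CMYK(0.00, 0.25, 0.41, 0.19)


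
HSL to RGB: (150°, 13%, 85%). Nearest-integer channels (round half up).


H=150°, S=0.13, L=0.85
C = (1-|2L-1|)×S = (1-|0.70|)×0.13 = 0.039
H' = H/60 = 150/60 ≈ 2.5000; X = C×(1-|H' mod 2 - 1|) = 0.0195
m = L - C/2 = 0.85 - 0.0195 = 0.8305
Sector ⌊H'⌋ = 2 → (R',G',B') = (0.0, 0.039, 0.0195)
RGB = ((R'+m)×255, (G'+m)×255, (B'+m)×255) = (211.7775, 221.7225, 216.75)
Round half up → RGB(212, 222, 217)


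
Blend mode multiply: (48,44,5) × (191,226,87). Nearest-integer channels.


Multiply: C = A×B/255, rounded to nearest integer
R: 48×191/255 = 9168/255 ≈ 35.953 → 36
G: 44×226/255 = 9944/255 ≈ 38.996 → 39
B: 5×87/255 = 435/255 ≈ 1.706 → 2
= RGB(36, 39, 2)


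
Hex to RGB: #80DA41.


80 → 128 (R)
DA → 218 (G)
41 → 65 (B)
= RGB(128, 218, 65)


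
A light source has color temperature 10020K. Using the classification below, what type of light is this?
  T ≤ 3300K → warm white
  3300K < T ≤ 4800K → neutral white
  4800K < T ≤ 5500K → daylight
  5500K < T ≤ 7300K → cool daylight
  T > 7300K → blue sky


Temperature: 10020K
10020K > 7300K → blue sky
Classification: blue sky


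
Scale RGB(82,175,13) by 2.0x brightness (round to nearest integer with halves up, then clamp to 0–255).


Multiply each channel by 2.0, round half up, clamp to [0, 255]
R: 82×2.0 = 164
G: 175×2.0 = 350 → clamp → 255
B: 13×2.0 = 26
= RGB(164, 255, 26)
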